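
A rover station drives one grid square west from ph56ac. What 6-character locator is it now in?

PH46xc

Longitude subsquare a = 0; −1 → -1, wraps to 23 = x, carry into square.
Longitude square 5; −1 → 4.
The latitude characters are unchanged.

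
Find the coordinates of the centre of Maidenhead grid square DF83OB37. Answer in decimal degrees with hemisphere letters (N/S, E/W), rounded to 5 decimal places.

36.92708° S, 102.80417° W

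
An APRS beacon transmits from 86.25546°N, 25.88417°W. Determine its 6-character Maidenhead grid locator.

HR76bg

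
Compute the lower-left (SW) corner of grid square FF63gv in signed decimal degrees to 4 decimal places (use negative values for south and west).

-36.1250, -67.5000

Field F=5, F=5: +5·20° lon, +5·10° lat → SW at lon -80°, lat -40°.
Square 6, 3: +6·2° lon, +3·1° lat → SW at lon -68°, lat -37°.
Subsquare g=6, v=21: +6·0.0833333° lon, +21·0.0416667° lat → SW at lon -67.5°, lat -36.125°.
latitude -36.1250, longitude -67.5000.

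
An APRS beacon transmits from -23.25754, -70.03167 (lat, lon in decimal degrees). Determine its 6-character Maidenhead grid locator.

FG46xr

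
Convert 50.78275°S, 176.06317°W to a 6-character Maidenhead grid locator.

AD19xf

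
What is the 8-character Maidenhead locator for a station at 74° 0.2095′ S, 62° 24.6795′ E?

MB15ex99

Add 180° to longitude and 90° to latitude: 242.41133, 15.99651.
Field: 242.41133/20 → 12 → M, 15.99651/10 → 1 → B; chars MB.
Square: 2.41133/2 → 1, 5.99651/1 → 5; chars 15.
Subsquare: 0.41133/0.0833333 → 4 → e, 0.99651/0.0416667 → 23 → x; chars ex.
Extended square: 0.07799/0.00833333 → 9, 0.03818/0.00416667 → 9; chars 99.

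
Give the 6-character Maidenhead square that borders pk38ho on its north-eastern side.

Longitude subsquare h = 7; +1 → 8 = i.
Latitude subsquare o = 14; +1 → 15 = p.

PK38ip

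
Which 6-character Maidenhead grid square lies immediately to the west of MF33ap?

MF23xp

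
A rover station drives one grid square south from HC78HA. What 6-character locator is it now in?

HC77hx

Latitude subsquare a = 0; −1 → -1, wraps to 23 = x, carry into square.
Latitude square 8; −1 → 7.
The longitude characters are unchanged.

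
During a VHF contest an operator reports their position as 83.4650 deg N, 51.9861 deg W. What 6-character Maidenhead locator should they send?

GR43al

Add 180° to longitude and 90° to latitude: 128.0139, 173.4650.
Field (20°×10°, letters A–R): 128.0139/20 → 6 → G, 173.4650/10 → 17 → R; chars GR.
Square (2°×1°, digits 0–9): 8.0139/2 → 4, 3.4650/1 → 3; chars 43.
Subsquare (5′×2.5′, letters a–x): 0.0139/0.0833333 → 0 → a, 0.4650/0.0416667 → 11 → l; chars al.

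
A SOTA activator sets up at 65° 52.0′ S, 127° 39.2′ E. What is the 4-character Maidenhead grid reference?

Shift to the Maidenhead origin (180°W, 90°S): lon 307.65, lat 24.13.
Field (20°×10°, letters A–R): 307.65/20 → 15 → P, 24.13/10 → 2 → C; chars PC.
Square (2°×1°, digits 0–9): 7.65/2 → 3, 4.13/1 → 4; chars 34.

PC34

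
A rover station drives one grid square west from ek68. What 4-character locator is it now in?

Longitude square 6; −1 → 5.
The latitude characters are unchanged.

EK58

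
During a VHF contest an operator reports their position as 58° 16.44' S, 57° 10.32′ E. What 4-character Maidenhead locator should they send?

Add 180° to longitude and 90° to latitude: 237.17, 31.73.
Field: lon ⌊237.17/20⌋ = 11 → L; lat ⌊31.73/10⌋ = 3 → D.
Square: lon ⌊17.17/2⌋ = 8; lat ⌊1.73/1⌋ = 1.

LD81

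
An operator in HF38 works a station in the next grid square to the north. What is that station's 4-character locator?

HF39

Latitude square 8; +1 → 9.
The longitude characters are unchanged.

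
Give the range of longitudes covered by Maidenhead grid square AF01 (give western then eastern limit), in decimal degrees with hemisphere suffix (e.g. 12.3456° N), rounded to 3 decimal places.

Field A=0, F=5: +0·20° lon, +5·10° lat → SW at lon -180°, lat -40°.
Square 0, 1: +0·2° lon, +1·1° lat → SW at lon -180°, lat -39°.
Cell spans 2° lon × 1° lat.
west 180.000° W, east 178.000° W.

180.000° W, 178.000° W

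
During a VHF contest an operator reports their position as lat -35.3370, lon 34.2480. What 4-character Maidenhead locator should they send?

KF74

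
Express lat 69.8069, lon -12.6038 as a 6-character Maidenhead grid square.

IP39qt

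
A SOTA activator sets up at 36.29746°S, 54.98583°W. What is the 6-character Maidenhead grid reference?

GF23mq

Offset from 180°W / 90°S: lon 125.0142°, lat 53.7025°.
Field (20°×10°, letters A–R): 125.0142/20 → 6 → G, 53.7025/10 → 5 → F; chars GF.
Square (2°×1°, digits 0–9): 5.0142/2 → 2, 3.7025/1 → 3; chars 23.
Subsquare (5′×2.5′, letters a–x): 1.0142/0.0833333 → 12 → m, 0.7025/0.0416667 → 16 → q; chars mq.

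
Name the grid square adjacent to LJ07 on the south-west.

KJ96

Longitude square 0; −1 → -1, wraps to 9, carry into field.
Longitude field L = 11; −1 → 10 = K.
Latitude square 7; −1 → 6.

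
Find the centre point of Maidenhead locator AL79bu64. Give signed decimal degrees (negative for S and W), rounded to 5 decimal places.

29.85208, -165.86250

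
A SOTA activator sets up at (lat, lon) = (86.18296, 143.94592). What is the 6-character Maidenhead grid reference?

Add 180° to longitude and 90° to latitude: 323.9459, 176.1830.
Field (20°×10°, letters A–R): 323.9459/20 → 16 → Q, 176.1830/10 → 17 → R; chars QR.
Square (2°×1°, digits 0–9): 3.9459/2 → 1, 6.1830/1 → 6; chars 16.
Subsquare (5′×2.5′, letters a–x): 1.9459/0.0833333 → 23 → x, 0.1830/0.0416667 → 4 → e; chars xe.

QR16xe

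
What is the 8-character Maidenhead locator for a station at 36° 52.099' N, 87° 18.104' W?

EM66iu38

Shift to the Maidenhead origin (180°W, 90°S): lon 92.69827, lat 126.86832.
Field: 92.69827/20 → 4 → E, 126.86832/10 → 12 → M; chars EM.
Square: 12.69827/2 → 6, 6.86832/1 → 6; chars 66.
Subsquare: 0.69827/0.0833333 → 8 → i, 0.86832/0.0416667 → 20 → u; chars iu.
Extended square: 0.03160/0.00833333 → 3, 0.03498/0.00416667 → 8; chars 38.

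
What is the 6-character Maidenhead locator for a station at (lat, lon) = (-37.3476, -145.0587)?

Add 180° to longitude and 90° to latitude: 34.9413, 52.6524.
Field: lon ⌊34.9413/20⌋ = 1 → B; lat ⌊52.6524/10⌋ = 5 → F.
Square: lon ⌊14.9413/2⌋ = 7; lat ⌊2.6524/1⌋ = 2.
Subsquare: lon ⌊0.9413/0.0833333⌋ = 11 → l; lat ⌊0.6524/0.0416667⌋ = 15 → p.

BF72lp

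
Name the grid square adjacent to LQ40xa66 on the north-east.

LQ40xa77

Longitude extended square 6; +1 → 7.
Latitude extended square 6; +1 → 7.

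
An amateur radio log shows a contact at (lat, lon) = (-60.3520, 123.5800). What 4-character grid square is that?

PC19

Shift to the Maidenhead origin (180°W, 90°S): lon 303.58, lat 29.65.
Field: 303.58/20 → 15 → P, 29.65/10 → 2 → C; chars PC.
Square: 3.58/2 → 1, 9.65/1 → 9; chars 19.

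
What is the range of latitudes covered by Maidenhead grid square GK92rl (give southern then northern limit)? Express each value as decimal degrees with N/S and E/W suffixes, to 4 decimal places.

Field G=6, K=10: +6·20° lon, +10·10° lat → SW at lon -60°, lat 10°.
Square 9, 2: +9·2° lon, +2·1° lat → SW at lon -42°, lat 12°.
Subsquare r=17, l=11: +17·0.0833333° lon, +11·0.0416667° lat → SW at lon -40.5833°, lat 12.4583°.
Cell spans 0.0833333° lon × 0.0416667° lat.
south 12.4583° N, north 12.5000° N.

12.4583° N, 12.5000° N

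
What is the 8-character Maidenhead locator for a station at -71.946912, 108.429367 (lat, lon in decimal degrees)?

OB48fb12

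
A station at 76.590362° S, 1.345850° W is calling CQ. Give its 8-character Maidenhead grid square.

IB93hj88

Add 180° to longitude and 90° to latitude: 178.65415, 13.40964.
Field (20°×10°, letters A–R): lon ⌊178.65415/20⌋ = 8 → I; lat ⌊13.40964/10⌋ = 1 → B.
Square (2°×1°, digits 0–9): lon ⌊18.65415/2⌋ = 9; lat ⌊3.40964/1⌋ = 3.
Subsquare (5′×2.5′, letters a–x): lon ⌊0.65415/0.0833333⌋ = 7 → h; lat ⌊0.40964/0.0416667⌋ = 9 → j.
Extended square (30″×15″, digits 0–9): lon ⌊0.07082/0.00833333⌋ = 8; lat ⌊0.03464/0.00416667⌋ = 8.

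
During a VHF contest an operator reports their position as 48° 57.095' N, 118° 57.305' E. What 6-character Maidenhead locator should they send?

ON98lw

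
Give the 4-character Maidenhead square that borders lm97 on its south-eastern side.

MM06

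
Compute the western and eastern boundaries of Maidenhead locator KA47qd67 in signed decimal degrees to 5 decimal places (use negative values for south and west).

Field K=10, A=0: +10·20° lon, +0·10° lat → SW at lon 20°, lat -90°.
Square 4, 7: +4·2° lon, +7·1° lat → SW at lon 28°, lat -83°.
Subsquare q=16, d=3: +16·0.0833333° lon, +3·0.0416667° lat → SW at lon 29.3333°, lat -82.875°.
Extended square 6, 7: +6·0.00833333° lon, +7·0.00416667° lat → SW at lon 29.3833°, lat -82.8458°.
Cell spans 0.00833333° lon × 0.00416667° lat.
west 29.38333, east 29.39167.

29.38333, 29.39167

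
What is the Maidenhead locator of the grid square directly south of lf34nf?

Latitude subsquare f = 5; −1 → 4 = e.
The longitude characters are unchanged.

LF34ne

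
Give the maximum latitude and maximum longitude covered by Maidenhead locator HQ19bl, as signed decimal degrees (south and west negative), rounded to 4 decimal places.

Field H=7, Q=16: +7·20° lon, +16·10° lat → SW at lon -40°, lat 70°.
Square 1, 9: +1·2° lon, +9·1° lat → SW at lon -38°, lat 79°.
Subsquare b=1, l=11: +1·0.0833333° lon, +11·0.0416667° lat → SW at lon -37.9167°, lat 79.4583°.
Cell spans 0.0833333° lon × 0.0416667° lat. NE corner is SW corner plus one full cell.
latitude 79.5000, longitude -37.8333.

79.5000, -37.8333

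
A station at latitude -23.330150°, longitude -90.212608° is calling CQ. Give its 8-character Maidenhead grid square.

EG46vq40

Offset from 180°W / 90°S: lon 89.78739°, lat 66.66985°.
Field: 89.78739/20 → 4 → E, 66.66985/10 → 6 → G; chars EG.
Square: 9.78739/2 → 4, 6.66985/1 → 6; chars 46.
Subsquare: 1.78739/0.0833333 → 21 → v, 0.66985/0.0416667 → 16 → q; chars vq.
Extended square: 0.03739/0.00833333 → 4, 0.00318/0.00416667 → 0; chars 40.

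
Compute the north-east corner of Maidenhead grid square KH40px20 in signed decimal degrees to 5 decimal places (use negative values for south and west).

-19.03750, 29.27500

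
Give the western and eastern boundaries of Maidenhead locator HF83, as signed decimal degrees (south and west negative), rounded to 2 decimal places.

Field H=7, F=5: +7·20° lon, +5·10° lat → SW at lon -40°, lat -40°.
Square 8, 3: +8·2° lon, +3·1° lat → SW at lon -24°, lat -37°.
Cell spans 2° lon × 1° lat.
west -24.00, east -22.00.

-24.00, -22.00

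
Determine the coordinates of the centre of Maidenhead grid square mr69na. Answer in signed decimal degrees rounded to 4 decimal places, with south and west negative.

89.0208, 73.1250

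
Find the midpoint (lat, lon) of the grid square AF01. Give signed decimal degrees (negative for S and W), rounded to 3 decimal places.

-38.500, -179.000

Field A=0, F=5: +0·20° lon, +5·10° lat → SW at lon -180°, lat -40°.
Square 0, 1: +0·2° lon, +1·1° lat → SW at lon -180°, lat -39°.
Cell spans 2° lon × 1° lat. Centre is SW corner plus half of each.
latitude -38.500, longitude -179.000.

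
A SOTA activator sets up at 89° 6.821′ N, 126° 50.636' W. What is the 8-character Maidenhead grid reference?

CR69nc87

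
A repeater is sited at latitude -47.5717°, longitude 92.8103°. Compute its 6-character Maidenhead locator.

Offset from 180°W / 90°S: lon 272.8103°, lat 42.4283°.
Field: 272.8103/20 → 13 → N, 42.4283/10 → 4 → E; chars NE.
Square: 12.8103/2 → 6, 2.4283/1 → 2; chars 62.
Subsquare: 0.8103/0.0833333 → 9 → j, 0.4283/0.0416667 → 10 → k; chars jk.

NE62jk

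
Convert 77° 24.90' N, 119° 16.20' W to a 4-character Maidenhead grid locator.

Shift to the Maidenhead origin (180°W, 90°S): lon 60.73, lat 167.42.
Field: lon ⌊60.73/20⌋ = 3 → D; lat ⌊167.42/10⌋ = 16 → Q.
Square: lon ⌊0.73/2⌋ = 0; lat ⌊7.42/1⌋ = 7.

DQ07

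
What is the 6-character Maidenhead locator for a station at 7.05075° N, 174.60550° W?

Add 180° to longitude and 90° to latitude: 5.3945, 97.0507.
Field: lon ⌊5.3945/20⌋ = 0 → A; lat ⌊97.0507/10⌋ = 9 → J.
Square: lon ⌊5.3945/2⌋ = 2; lat ⌊7.0507/1⌋ = 7.
Subsquare: lon ⌊1.3945/0.0833333⌋ = 16 → q; lat ⌊0.0507/0.0416667⌋ = 1 → b.

AJ27qb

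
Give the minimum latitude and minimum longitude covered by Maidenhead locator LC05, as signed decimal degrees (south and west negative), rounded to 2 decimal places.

-65.00, 40.00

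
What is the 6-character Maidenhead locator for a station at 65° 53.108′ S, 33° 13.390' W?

Shift to the Maidenhead origin (180°W, 90°S): lon 146.7768, lat 24.1149.
Field: 146.7768/20 → 7 → H, 24.1149/10 → 2 → C; chars HC.
Square: 6.7768/2 → 3, 4.1149/1 → 4; chars 34.
Subsquare: 0.7768/0.0833333 → 9 → j, 0.1149/0.0416667 → 2 → c; chars jc.

HC34jc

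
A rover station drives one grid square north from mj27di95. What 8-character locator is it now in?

MJ27di96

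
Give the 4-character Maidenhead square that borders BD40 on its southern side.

Latitude square 0; −1 → -1, wraps to 9, carry into field.
Latitude field D = 3; −1 → 2 = C.
The longitude characters are unchanged.

BC49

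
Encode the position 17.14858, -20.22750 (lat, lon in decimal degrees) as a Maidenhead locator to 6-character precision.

HK97vd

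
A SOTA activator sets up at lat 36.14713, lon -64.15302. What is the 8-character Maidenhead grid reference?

Shift to the Maidenhead origin (180°W, 90°S): lon 115.84698, lat 126.14713.
Field: 115.84698/20 → 5 → F, 126.14713/10 → 12 → M; chars FM.
Square: 15.84698/2 → 7, 6.14713/1 → 6; chars 76.
Subsquare: 1.84698/0.0833333 → 22 → w, 0.14713/0.0416667 → 3 → d; chars wd.
Extended square: 0.01365/0.00833333 → 1, 0.02213/0.00416667 → 5; chars 15.

FM76wd15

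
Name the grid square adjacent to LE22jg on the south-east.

Longitude subsquare j = 9; +1 → 10 = k.
Latitude subsquare g = 6; −1 → 5 = f.

LE22kf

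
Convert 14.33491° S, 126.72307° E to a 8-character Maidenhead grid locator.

Offset from 180°W / 90°S: lon 306.72307°, lat 75.66509°.
Field (20°×10°, letters A–R): lon ⌊306.72307/20⌋ = 15 → P; lat ⌊75.66509/10⌋ = 7 → H.
Square (2°×1°, digits 0–9): lon ⌊6.72307/2⌋ = 3; lat ⌊5.66509/1⌋ = 5.
Subsquare (5′×2.5′, letters a–x): lon ⌊0.72307/0.0833333⌋ = 8 → i; lat ⌊0.66509/0.0416667⌋ = 15 → p.
Extended square (30″×15″, digits 0–9): lon ⌊0.05640/0.00833333⌋ = 6; lat ⌊0.04009/0.00416667⌋ = 9.

PH35ip69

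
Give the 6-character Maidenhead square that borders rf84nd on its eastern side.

Longitude subsquare n = 13; +1 → 14 = o.
The latitude characters are unchanged.

RF84od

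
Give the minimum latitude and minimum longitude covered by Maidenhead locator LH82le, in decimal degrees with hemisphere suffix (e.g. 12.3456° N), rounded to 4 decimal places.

17.8333° S, 56.9167° E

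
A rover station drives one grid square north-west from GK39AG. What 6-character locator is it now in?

GK29xh

Longitude subsquare a = 0; −1 → -1, wraps to 23 = x, carry into square.
Longitude square 3; −1 → 2.
Latitude subsquare g = 6; +1 → 7 = h.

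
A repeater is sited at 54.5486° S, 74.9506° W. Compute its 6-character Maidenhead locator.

FD25mk

Shift to the Maidenhead origin (180°W, 90°S): lon 105.0494, lat 35.4514.
Field: lon ⌊105.0494/20⌋ = 5 → F; lat ⌊35.4514/10⌋ = 3 → D.
Square: lon ⌊5.0494/2⌋ = 2; lat ⌊5.4514/1⌋ = 5.
Subsquare: lon ⌊1.0494/0.0833333⌋ = 12 → m; lat ⌊0.4514/0.0416667⌋ = 10 → k.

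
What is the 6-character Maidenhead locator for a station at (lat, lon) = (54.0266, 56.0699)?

Offset from 180°W / 90°S: lon 236.0699°, lat 144.0266°.
Field: 236.0699/20 → 11 → L, 144.0266/10 → 14 → O; chars LO.
Square: 16.0699/2 → 8, 4.0266/1 → 4; chars 84.
Subsquare: 0.0699/0.0833333 → 0 → a, 0.0266/0.0416667 → 0 → a; chars aa.

LO84aa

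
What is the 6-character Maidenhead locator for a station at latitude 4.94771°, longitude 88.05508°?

Add 180° to longitude and 90° to latitude: 268.0551, 94.9477.
Field (20°×10°, letters A–R): lon ⌊268.0551/20⌋ = 13 → N; lat ⌊94.9477/10⌋ = 9 → J.
Square (2°×1°, digits 0–9): lon ⌊8.0551/2⌋ = 4; lat ⌊4.9477/1⌋ = 4.
Subsquare (5′×2.5′, letters a–x): lon ⌊0.0551/0.0833333⌋ = 0 → a; lat ⌊0.9477/0.0416667⌋ = 22 → w.

NJ44aw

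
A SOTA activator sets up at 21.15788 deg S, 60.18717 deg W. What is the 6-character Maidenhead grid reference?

FG98vu

Shift to the Maidenhead origin (180°W, 90°S): lon 119.8128, lat 68.8421.
Field: lon ⌊119.8128/20⌋ = 5 → F; lat ⌊68.8421/10⌋ = 6 → G.
Square: lon ⌊19.8128/2⌋ = 9; lat ⌊8.8421/1⌋ = 8.
Subsquare: lon ⌊1.8128/0.0833333⌋ = 21 → v; lat ⌊0.8421/0.0416667⌋ = 20 → u.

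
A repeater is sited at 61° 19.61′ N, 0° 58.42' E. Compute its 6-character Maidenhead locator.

JP01lh

Offset from 180°W / 90°S: lon 180.9737°, lat 151.3268°.
Field: 180.9737/20 → 9 → J, 151.3268/10 → 15 → P; chars JP.
Square: 0.9737/2 → 0, 1.3268/1 → 1; chars 01.
Subsquare: 0.9737/0.0833333 → 11 → l, 0.3268/0.0416667 → 7 → h; chars lh.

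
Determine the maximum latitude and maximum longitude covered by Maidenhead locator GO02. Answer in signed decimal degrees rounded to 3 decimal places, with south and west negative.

53.000, -58.000

Field G=6, O=14: +6·20° lon, +14·10° lat → SW at lon -60°, lat 50°.
Square 0, 2: +0·2° lon, +2·1° lat → SW at lon -60°, lat 52°.
Cell spans 2° lon × 1° lat. NE corner is SW corner plus one full cell.
latitude 53.000, longitude -58.000.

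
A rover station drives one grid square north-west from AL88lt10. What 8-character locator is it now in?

AL88lt01

Longitude extended square 1; −1 → 0.
Latitude extended square 0; +1 → 1.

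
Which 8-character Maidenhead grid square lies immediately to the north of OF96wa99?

OF96wb90

Latitude extended square 9; +1 → 10, wraps to 0, carry into subsquare.
Latitude subsquare a = 0; +1 → 1 = b.
The longitude characters are unchanged.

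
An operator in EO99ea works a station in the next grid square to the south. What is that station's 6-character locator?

EO98ex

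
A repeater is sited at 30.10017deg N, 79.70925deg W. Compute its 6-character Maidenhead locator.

Offset from 180°W / 90°S: lon 100.2908°, lat 120.1002°.
Field: lon ⌊100.2908/20⌋ = 5 → F; lat ⌊120.1002/10⌋ = 12 → M.
Square: lon ⌊0.2908/2⌋ = 0; lat ⌊0.1002/1⌋ = 0.
Subsquare: lon ⌊0.2908/0.0833333⌋ = 3 → d; lat ⌊0.1002/0.0416667⌋ = 2 → c.

FM00dc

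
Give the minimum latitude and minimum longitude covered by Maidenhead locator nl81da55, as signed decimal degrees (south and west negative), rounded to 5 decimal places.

Field N=13, L=11: +13·20° lon, +11·10° lat → SW at lon 80°, lat 20°.
Square 8, 1: +8·2° lon, +1·1° lat → SW at lon 96°, lat 21°.
Subsquare d=3, a=0: +3·0.0833333° lon, +0·0.0416667° lat → SW at lon 96.25°, lat 21°.
Extended square 5, 5: +5·0.00833333° lon, +5·0.00416667° lat → SW at lon 96.2917°, lat 21.0208°.
latitude 21.02083, longitude 96.29167.

21.02083, 96.29167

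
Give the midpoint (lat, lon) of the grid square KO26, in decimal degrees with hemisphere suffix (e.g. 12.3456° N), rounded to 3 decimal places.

Field K=10, O=14: +10·20° lon, +14·10° lat → SW at lon 20°, lat 50°.
Square 2, 6: +2·2° lon, +6·1° lat → SW at lon 24°, lat 56°.
Cell spans 2° lon × 1° lat. Centre is SW corner plus half of each.
latitude 56.500° N, longitude 25.000° E.

56.500° N, 25.000° E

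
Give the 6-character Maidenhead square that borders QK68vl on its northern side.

QK68vm

Latitude subsquare l = 11; +1 → 12 = m.
The longitude characters are unchanged.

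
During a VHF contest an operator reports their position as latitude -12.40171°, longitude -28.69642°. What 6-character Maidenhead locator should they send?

Add 180° to longitude and 90° to latitude: 151.3036, 77.5983.
Field: 151.3036/20 → 7 → H, 77.5983/10 → 7 → H; chars HH.
Square: 11.3036/2 → 5, 7.5983/1 → 7; chars 57.
Subsquare: 1.3036/0.0833333 → 15 → p, 0.5983/0.0416667 → 14 → o; chars po.

HH57po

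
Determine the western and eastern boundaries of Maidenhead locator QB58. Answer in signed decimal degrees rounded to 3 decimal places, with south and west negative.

150.000, 152.000

Field Q=16, B=1: +16·20° lon, +1·10° lat → SW at lon 140°, lat -80°.
Square 5, 8: +5·2° lon, +8·1° lat → SW at lon 150°, lat -72°.
Cell spans 2° lon × 1° lat.
west 150.000, east 152.000.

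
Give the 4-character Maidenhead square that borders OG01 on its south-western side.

NG90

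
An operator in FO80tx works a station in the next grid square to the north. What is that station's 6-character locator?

Latitude subsquare x = 23; +1 → 24, wraps to 0 = a, carry into square.
Latitude square 0; +1 → 1.
The longitude characters are unchanged.

FO81ta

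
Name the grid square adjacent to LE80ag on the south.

LE80af

Latitude subsquare g = 6; −1 → 5 = f.
The longitude characters are unchanged.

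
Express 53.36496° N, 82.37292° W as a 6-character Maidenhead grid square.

EO83ti

Offset from 180°W / 90°S: lon 97.6271°, lat 143.3650°.
Field: 97.6271/20 → 4 → E, 143.3650/10 → 14 → O; chars EO.
Square: 17.6271/2 → 8, 3.3650/1 → 3; chars 83.
Subsquare: 1.6271/0.0833333 → 19 → t, 0.3650/0.0416667 → 8 → i; chars ti.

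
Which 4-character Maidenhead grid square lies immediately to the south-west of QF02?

Longitude square 0; −1 → -1, wraps to 9, carry into field.
Longitude field Q = 16; −1 → 15 = P.
Latitude square 2; −1 → 1.

PF91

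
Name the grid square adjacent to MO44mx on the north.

MO45ma

Latitude subsquare x = 23; +1 → 24, wraps to 0 = a, carry into square.
Latitude square 4; +1 → 5.
The longitude characters are unchanged.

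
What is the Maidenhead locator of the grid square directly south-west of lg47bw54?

Longitude extended square 5; −1 → 4.
Latitude extended square 4; −1 → 3.

LG47bw43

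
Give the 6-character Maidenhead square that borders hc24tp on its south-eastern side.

HC24uo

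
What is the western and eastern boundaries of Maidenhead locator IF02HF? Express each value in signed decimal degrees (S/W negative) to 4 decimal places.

-19.4167, -19.3333

Field I=8, F=5: +8·20° lon, +5·10° lat → SW at lon -20°, lat -40°.
Square 0, 2: +0·2° lon, +2·1° lat → SW at lon -20°, lat -38°.
Subsquare h=7, f=5: +7·0.0833333° lon, +5·0.0416667° lat → SW at lon -19.4167°, lat -37.7917°.
Cell spans 0.0833333° lon × 0.0416667° lat.
west -19.4167, east -19.3333.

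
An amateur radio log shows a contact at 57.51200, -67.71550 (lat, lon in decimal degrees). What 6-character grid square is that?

FO67dm

Add 180° to longitude and 90° to latitude: 112.2845, 147.5120.
Field: lon ⌊112.2845/20⌋ = 5 → F; lat ⌊147.5120/10⌋ = 14 → O.
Square: lon ⌊12.2845/2⌋ = 6; lat ⌊7.5120/1⌋ = 7.
Subsquare: lon ⌊0.2845/0.0833333⌋ = 3 → d; lat ⌊0.5120/0.0416667⌋ = 12 → m.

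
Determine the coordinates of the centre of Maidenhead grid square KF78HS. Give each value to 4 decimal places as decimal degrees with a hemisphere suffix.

Field K=10, F=5: +10·20° lon, +5·10° lat → SW at lon 20°, lat -40°.
Square 7, 8: +7·2° lon, +8·1° lat → SW at lon 34°, lat -32°.
Subsquare h=7, s=18: +7·0.0833333° lon, +18·0.0416667° lat → SW at lon 34.5833°, lat -31.25°.
Cell spans 0.0833333° lon × 0.0416667° lat. Centre is SW corner plus half of each.
latitude 31.2292° S, longitude 34.6250° E.

31.2292° S, 34.6250° E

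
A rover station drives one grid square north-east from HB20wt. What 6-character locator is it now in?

HB20xu

Longitude subsquare w = 22; +1 → 23 = x.
Latitude subsquare t = 19; +1 → 20 = u.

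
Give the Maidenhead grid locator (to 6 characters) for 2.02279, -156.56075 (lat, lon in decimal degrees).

BJ12ra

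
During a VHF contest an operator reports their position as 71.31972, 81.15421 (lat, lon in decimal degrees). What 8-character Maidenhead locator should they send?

Add 180° to longitude and 90° to latitude: 261.15421, 161.31972.
Field (20°×10°, letters A–R): lon ⌊261.15421/20⌋ = 13 → N; lat ⌊161.31972/10⌋ = 16 → Q.
Square (2°×1°, digits 0–9): lon ⌊1.15421/2⌋ = 0; lat ⌊1.31972/1⌋ = 1.
Subsquare (5′×2.5′, letters a–x): lon ⌊1.15421/0.0833333⌋ = 13 → n; lat ⌊0.31972/0.0416667⌋ = 7 → h.
Extended square (30″×15″, digits 0–9): lon ⌊0.07088/0.00833333⌋ = 8; lat ⌊0.02805/0.00416667⌋ = 6.

NQ01nh86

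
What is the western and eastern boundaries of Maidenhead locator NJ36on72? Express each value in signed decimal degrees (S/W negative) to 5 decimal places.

87.22500, 87.23333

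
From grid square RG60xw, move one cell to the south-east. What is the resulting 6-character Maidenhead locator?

RG70av

Longitude subsquare x = 23; +1 → 24, wraps to 0 = a, carry into square.
Longitude square 6; +1 → 7.
Latitude subsquare w = 22; −1 → 21 = v.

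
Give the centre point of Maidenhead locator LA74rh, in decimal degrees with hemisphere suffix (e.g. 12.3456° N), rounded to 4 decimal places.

Field L=11, A=0: +11·20° lon, +0·10° lat → SW at lon 40°, lat -90°.
Square 7, 4: +7·2° lon, +4·1° lat → SW at lon 54°, lat -86°.
Subsquare r=17, h=7: +17·0.0833333° lon, +7·0.0416667° lat → SW at lon 55.4167°, lat -85.7083°.
Cell spans 0.0833333° lon × 0.0416667° lat. Centre is SW corner plus half of each.
latitude 85.6875° S, longitude 55.4583° E.

85.6875° S, 55.4583° E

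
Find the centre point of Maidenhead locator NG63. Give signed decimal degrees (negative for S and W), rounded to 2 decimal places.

-26.50, 93.00

Field N=13, G=6: +13·20° lon, +6·10° lat → SW at lon 80°, lat -30°.
Square 6, 3: +6·2° lon, +3·1° lat → SW at lon 92°, lat -27°.
Cell spans 2° lon × 1° lat. Centre is SW corner plus half of each.
latitude -26.50, longitude 93.00.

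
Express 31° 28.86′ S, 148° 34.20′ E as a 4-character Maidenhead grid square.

QF48

Shift to the Maidenhead origin (180°W, 90°S): lon 328.57, lat 58.52.
Field (20°×10°, letters A–R): 328.57/20 → 16 → Q, 58.52/10 → 5 → F; chars QF.
Square (2°×1°, digits 0–9): 8.57/2 → 4, 8.52/1 → 8; chars 48.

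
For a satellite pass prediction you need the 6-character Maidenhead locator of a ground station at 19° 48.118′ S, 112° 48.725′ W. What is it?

DH30oe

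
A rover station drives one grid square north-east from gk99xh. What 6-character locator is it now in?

HK09ai

Longitude subsquare x = 23; +1 → 24, wraps to 0 = a, carry into square.
Longitude square 9; +1 → 10, wraps to 0, carry into field.
Longitude field G = 6; +1 → 7 = H.
Latitude subsquare h = 7; +1 → 8 = i.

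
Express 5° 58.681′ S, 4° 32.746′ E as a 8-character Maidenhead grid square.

JI24ga55

Add 180° to longitude and 90° to latitude: 184.54577, 84.02198.
Field (20°×10°, letters A–R): lon ⌊184.54577/20⌋ = 9 → J; lat ⌊84.02198/10⌋ = 8 → I.
Square (2°×1°, digits 0–9): lon ⌊4.54577/2⌋ = 2; lat ⌊4.02198/1⌋ = 4.
Subsquare (5′×2.5′, letters a–x): lon ⌊0.54577/0.0833333⌋ = 6 → g; lat ⌊0.02198/0.0416667⌋ = 0 → a.
Extended square (30″×15″, digits 0–9): lon ⌊0.04577/0.00833333⌋ = 5; lat ⌊0.02198/0.00416667⌋ = 5.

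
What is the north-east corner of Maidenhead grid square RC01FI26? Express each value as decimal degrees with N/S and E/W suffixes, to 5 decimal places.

Field R=17, C=2: +17·20° lon, +2·10° lat → SW at lon 160°, lat -70°.
Square 0, 1: +0·2° lon, +1·1° lat → SW at lon 160°, lat -69°.
Subsquare f=5, i=8: +5·0.0833333° lon, +8·0.0416667° lat → SW at lon 160.417°, lat -68.6667°.
Extended square 2, 6: +2·0.00833333° lon, +6·0.00416667° lat → SW at lon 160.433°, lat -68.6417°.
Cell spans 0.00833333° lon × 0.00416667° lat. NE corner is SW corner plus one full cell.
latitude 68.63750° S, longitude 160.44167° E.

68.63750° S, 160.44167° E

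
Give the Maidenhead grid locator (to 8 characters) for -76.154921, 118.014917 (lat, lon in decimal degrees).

OB93au12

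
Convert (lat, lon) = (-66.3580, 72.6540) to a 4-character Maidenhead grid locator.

MC63

Add 180° to longitude and 90° to latitude: 252.65, 23.64.
Field: lon ⌊252.65/20⌋ = 12 → M; lat ⌊23.64/10⌋ = 2 → C.
Square: lon ⌊12.65/2⌋ = 6; lat ⌊3.64/1⌋ = 3.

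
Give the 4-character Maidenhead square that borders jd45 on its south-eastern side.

JD54

Longitude square 4; +1 → 5.
Latitude square 5; −1 → 4.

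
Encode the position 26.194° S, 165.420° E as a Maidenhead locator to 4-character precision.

RG23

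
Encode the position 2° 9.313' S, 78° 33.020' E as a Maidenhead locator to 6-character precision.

Offset from 180°W / 90°S: lon 258.5503°, lat 87.8448°.
Field (20°×10°, letters A–R): 258.5503/20 → 12 → M, 87.8448/10 → 8 → I; chars MI.
Square (2°×1°, digits 0–9): 18.5503/2 → 9, 7.8448/1 → 7; chars 97.
Subsquare (5′×2.5′, letters a–x): 0.5503/0.0833333 → 6 → g, 0.8448/0.0416667 → 20 → u; chars gu.

MI97gu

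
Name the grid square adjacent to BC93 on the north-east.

CC04

Longitude square 9; +1 → 10, wraps to 0, carry into field.
Longitude field B = 1; +1 → 2 = C.
Latitude square 3; +1 → 4.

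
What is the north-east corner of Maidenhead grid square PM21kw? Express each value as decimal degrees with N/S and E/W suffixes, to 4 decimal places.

31.9583° N, 124.9167° E

Field P=15, M=12: +15·20° lon, +12·10° lat → SW at lon 120°, lat 30°.
Square 2, 1: +2·2° lon, +1·1° lat → SW at lon 124°, lat 31°.
Subsquare k=10, w=22: +10·0.0833333° lon, +22·0.0416667° lat → SW at lon 124.833°, lat 31.9167°.
Cell spans 0.0833333° lon × 0.0416667° lat. NE corner is SW corner plus one full cell.
latitude 31.9583° N, longitude 124.9167° E.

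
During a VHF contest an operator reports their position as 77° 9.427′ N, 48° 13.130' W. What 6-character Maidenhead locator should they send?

Shift to the Maidenhead origin (180°W, 90°S): lon 131.7812, lat 167.1571.
Field: 131.7812/20 → 6 → G, 167.1571/10 → 16 → Q; chars GQ.
Square: 11.7812/2 → 5, 7.1571/1 → 7; chars 57.
Subsquare: 1.7812/0.0833333 → 21 → v, 0.1571/0.0416667 → 3 → d; chars vd.

GQ57vd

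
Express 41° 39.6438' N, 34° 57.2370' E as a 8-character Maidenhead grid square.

KN71lp48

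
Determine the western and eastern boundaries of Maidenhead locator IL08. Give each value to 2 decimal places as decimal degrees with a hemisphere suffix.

Field I=8, L=11: +8·20° lon, +11·10° lat → SW at lon -20°, lat 20°.
Square 0, 8: +0·2° lon, +8·1° lat → SW at lon -20°, lat 28°.
Cell spans 2° lon × 1° lat.
west 20.00° W, east 18.00° W.

20.00° W, 18.00° W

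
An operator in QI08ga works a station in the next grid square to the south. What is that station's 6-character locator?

QI07gx

Latitude subsquare a = 0; −1 → -1, wraps to 23 = x, carry into square.
Latitude square 8; −1 → 7.
The longitude characters are unchanged.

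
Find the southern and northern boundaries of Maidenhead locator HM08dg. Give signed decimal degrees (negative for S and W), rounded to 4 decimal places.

38.2500, 38.2917

Field H=7, M=12: +7·20° lon, +12·10° lat → SW at lon -40°, lat 30°.
Square 0, 8: +0·2° lon, +8·1° lat → SW at lon -40°, lat 38°.
Subsquare d=3, g=6: +3·0.0833333° lon, +6·0.0416667° lat → SW at lon -39.75°, lat 38.25°.
Cell spans 0.0833333° lon × 0.0416667° lat.
south 38.2500, north 38.2917.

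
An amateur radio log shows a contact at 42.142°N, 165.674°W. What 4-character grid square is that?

Offset from 180°W / 90°S: lon 14.33°, lat 132.14°.
Field: 14.33/20 → 0 → A, 132.14/10 → 13 → N; chars AN.
Square: 14.33/2 → 7, 2.14/1 → 2; chars 72.

AN72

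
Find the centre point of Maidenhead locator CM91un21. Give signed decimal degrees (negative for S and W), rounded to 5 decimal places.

Field C=2, M=12: +2·20° lon, +12·10° lat → SW at lon -140°, lat 30°.
Square 9, 1: +9·2° lon, +1·1° lat → SW at lon -122°, lat 31°.
Subsquare u=20, n=13: +20·0.0833333° lon, +13·0.0416667° lat → SW at lon -120.333°, lat 31.5417°.
Extended square 2, 1: +2·0.00833333° lon, +1·0.00416667° lat → SW at lon -120.317°, lat 31.5458°.
Cell spans 0.00833333° lon × 0.00416667° lat. Centre is SW corner plus half of each.
latitude 31.54792, longitude -120.31250.

31.54792, -120.31250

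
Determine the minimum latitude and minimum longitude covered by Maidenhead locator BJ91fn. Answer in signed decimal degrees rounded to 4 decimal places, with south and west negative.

1.5417, -141.5833

Field B=1, J=9: +1·20° lon, +9·10° lat → SW at lon -160°, lat 0°.
Square 9, 1: +9·2° lon, +1·1° lat → SW at lon -142°, lat 1°.
Subsquare f=5, n=13: +5·0.0833333° lon, +13·0.0416667° lat → SW at lon -141.583°, lat 1.54167°.
latitude 1.5417, longitude -141.5833.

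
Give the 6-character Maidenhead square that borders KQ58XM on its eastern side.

KQ68am

Longitude subsquare x = 23; +1 → 24, wraps to 0 = a, carry into square.
Longitude square 5; +1 → 6.
The latitude characters are unchanged.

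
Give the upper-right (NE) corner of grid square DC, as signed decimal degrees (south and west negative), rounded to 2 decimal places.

-60.00, -100.00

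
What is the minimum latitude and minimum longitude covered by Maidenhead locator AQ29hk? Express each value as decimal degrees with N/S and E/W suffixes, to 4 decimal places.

Field A=0, Q=16: +0·20° lon, +16·10° lat → SW at lon -180°, lat 70°.
Square 2, 9: +2·2° lon, +9·1° lat → SW at lon -176°, lat 79°.
Subsquare h=7, k=10: +7·0.0833333° lon, +10·0.0416667° lat → SW at lon -175.417°, lat 79.4167°.
latitude 79.4167° N, longitude 175.4167° W.

79.4167° N, 175.4167° W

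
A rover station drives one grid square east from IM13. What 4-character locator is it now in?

IM23

Longitude square 1; +1 → 2.
The latitude characters are unchanged.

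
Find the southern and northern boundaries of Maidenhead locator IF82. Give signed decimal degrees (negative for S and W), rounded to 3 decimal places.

-38.000, -37.000

Field I=8, F=5: +8·20° lon, +5·10° lat → SW at lon -20°, lat -40°.
Square 8, 2: +8·2° lon, +2·1° lat → SW at lon -4°, lat -38°.
Cell spans 2° lon × 1° lat.
south -38.000, north -37.000.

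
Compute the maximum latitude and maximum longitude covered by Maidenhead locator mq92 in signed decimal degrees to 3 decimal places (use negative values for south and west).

Field M=12, Q=16: +12·20° lon, +16·10° lat → SW at lon 60°, lat 70°.
Square 9, 2: +9·2° lon, +2·1° lat → SW at lon 78°, lat 72°.
Cell spans 2° lon × 1° lat. NE corner is SW corner plus one full cell.
latitude 73.000, longitude 80.000.

73.000, 80.000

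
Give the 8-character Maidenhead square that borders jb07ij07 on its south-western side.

Longitude extended square 0; −1 → -1, wraps to 9, carry into subsquare.
Longitude subsquare i = 8; −1 → 7 = h.
Latitude extended square 7; −1 → 6.

JB07hj96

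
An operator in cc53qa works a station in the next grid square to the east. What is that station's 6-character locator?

CC53ra

Longitude subsquare q = 16; +1 → 17 = r.
The latitude characters are unchanged.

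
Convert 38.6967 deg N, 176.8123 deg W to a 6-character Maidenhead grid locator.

Shift to the Maidenhead origin (180°W, 90°S): lon 3.1877, lat 128.6967.
Field: 3.1877/20 → 0 → A, 128.6967/10 → 12 → M; chars AM.
Square: 3.1877/2 → 1, 8.6967/1 → 8; chars 18.
Subsquare: 1.1877/0.0833333 → 14 → o, 0.6967/0.0416667 → 16 → q; chars oq.

AM18oq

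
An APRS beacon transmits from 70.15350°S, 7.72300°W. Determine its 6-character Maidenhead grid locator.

IB69du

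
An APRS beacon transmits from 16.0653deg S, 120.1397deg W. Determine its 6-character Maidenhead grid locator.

CH93ww

Offset from 180°W / 90°S: lon 59.8603°, lat 73.9347°.
Field: 59.8603/20 → 2 → C, 73.9347/10 → 7 → H; chars CH.
Square: 19.8603/2 → 9, 3.9347/1 → 3; chars 93.
Subsquare: 1.8603/0.0833333 → 22 → w, 0.9347/0.0416667 → 22 → w; chars ww.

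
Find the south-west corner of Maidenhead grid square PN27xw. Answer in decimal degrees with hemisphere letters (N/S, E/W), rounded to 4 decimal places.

47.9167° N, 125.9167° E

Field P=15, N=13: +15·20° lon, +13·10° lat → SW at lon 120°, lat 40°.
Square 2, 7: +2·2° lon, +7·1° lat → SW at lon 124°, lat 47°.
Subsquare x=23, w=22: +23·0.0833333° lon, +22·0.0416667° lat → SW at lon 125.917°, lat 47.9167°.
latitude 47.9167° N, longitude 125.9167° E.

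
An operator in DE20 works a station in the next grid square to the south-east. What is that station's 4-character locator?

Longitude square 2; +1 → 3.
Latitude square 0; −1 → -1, wraps to 9, carry into field.
Latitude field E = 4; −1 → 3 = D.

DD39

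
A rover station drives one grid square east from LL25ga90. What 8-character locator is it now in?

LL25ha00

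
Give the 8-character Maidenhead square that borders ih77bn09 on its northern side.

Latitude extended square 9; +1 → 10, wraps to 0, carry into subsquare.
Latitude subsquare n = 13; +1 → 14 = o.
The longitude characters are unchanged.

IH77bo00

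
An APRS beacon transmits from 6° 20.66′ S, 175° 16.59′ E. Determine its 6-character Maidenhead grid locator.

Shift to the Maidenhead origin (180°W, 90°S): lon 355.2765, lat 83.6557.
Field: 355.2765/20 → 17 → R, 83.6557/10 → 8 → I; chars RI.
Square: 15.2765/2 → 7, 3.6557/1 → 3; chars 73.
Subsquare: 1.2765/0.0833333 → 15 → p, 0.6557/0.0416667 → 15 → p; chars pp.

RI73pp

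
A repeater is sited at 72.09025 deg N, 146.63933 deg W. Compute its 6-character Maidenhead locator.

Offset from 180°W / 90°S: lon 33.3607°, lat 162.0902°.
Field (20°×10°, letters A–R): lon ⌊33.3607/20⌋ = 1 → B; lat ⌊162.0902/10⌋ = 16 → Q.
Square (2°×1°, digits 0–9): lon ⌊13.3607/2⌋ = 6; lat ⌊2.0902/1⌋ = 2.
Subsquare (5′×2.5′, letters a–x): lon ⌊1.3607/0.0833333⌋ = 16 → q; lat ⌊0.0902/0.0416667⌋ = 2 → c.

BQ62qc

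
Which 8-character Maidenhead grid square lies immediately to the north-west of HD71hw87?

Longitude extended square 8; −1 → 7.
Latitude extended square 7; +1 → 8.

HD71hw78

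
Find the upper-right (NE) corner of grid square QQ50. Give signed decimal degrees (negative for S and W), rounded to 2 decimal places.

Field Q=16, Q=16: +16·20° lon, +16·10° lat → SW at lon 140°, lat 70°.
Square 5, 0: +5·2° lon, +0·1° lat → SW at lon 150°, lat 70°.
Cell spans 2° lon × 1° lat. NE corner is SW corner plus one full cell.
latitude 71.00, longitude 152.00.

71.00, 152.00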